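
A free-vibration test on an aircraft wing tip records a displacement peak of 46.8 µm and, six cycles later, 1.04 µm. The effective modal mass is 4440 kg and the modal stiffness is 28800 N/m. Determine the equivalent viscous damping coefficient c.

2270 N·s/m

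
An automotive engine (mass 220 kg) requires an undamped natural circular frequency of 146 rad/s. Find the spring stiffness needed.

k = m·ω_n² = 220 × 146.0² = 220 × 21320 = 4690000 N/m.

4690000 N/m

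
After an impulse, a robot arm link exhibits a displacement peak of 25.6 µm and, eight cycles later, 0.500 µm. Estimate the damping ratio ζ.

Logarithmic decrement δ = (1/n)·ln(x₀/x_n) = (1/8)·ln(25.6/0.500) = (1/8)·ln(51.20) = 0.4920.
ζ = δ/√(4π² + δ²) = 0.4920/√(39.48 + 0.242) = 0.4920/6.302 = 0.07806.

0.0781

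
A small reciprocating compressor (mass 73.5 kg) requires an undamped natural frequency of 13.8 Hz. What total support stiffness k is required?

553000 N/m

ω_n = 2πf_n = 2π × 13.8 = 86.71 rad/s.
k = m·ω_n² = 73.5 × 86.71² = 73.5 × 7518 = 552600 N/m.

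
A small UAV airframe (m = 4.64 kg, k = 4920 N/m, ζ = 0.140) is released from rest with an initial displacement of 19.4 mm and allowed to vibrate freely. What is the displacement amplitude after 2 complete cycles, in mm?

3.28 mm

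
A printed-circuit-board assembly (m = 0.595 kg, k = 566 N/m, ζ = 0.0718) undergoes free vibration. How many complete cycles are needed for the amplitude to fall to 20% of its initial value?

Logarithmic decrement δ = 2πζ/√(1 − ζ²) = 2π × 0.07180/√(1 − 0.00516) = 0.4523.
x_n/x₀ = e^(−nδ) ≤ 0.2; take ln: n ≥ ln(1/0.2)/δ = 1.609/0.4523 = 3.558.
So 4 complete cycles are required.

4 cycles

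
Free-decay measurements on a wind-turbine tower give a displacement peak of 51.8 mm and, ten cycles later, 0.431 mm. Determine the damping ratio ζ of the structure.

0.0760

Logarithmic decrement δ = (1/n)·ln(x₀/x_n) = (1/10)·ln(51.8/0.431) = (1/10)·ln(120.2) = 0.4789.
ζ = δ/√(4π² + δ²) = 0.4789/√(39.48 + 0.229) = 0.4789/6.301 = 0.07600.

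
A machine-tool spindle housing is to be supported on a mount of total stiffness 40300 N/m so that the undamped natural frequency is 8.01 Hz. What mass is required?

15.9 kg

ω_n = 2πf_n = 2π × 8.01 = 50.33 rad/s.
m = k/ω_n² = 40300/50.33² = 40300/2533 = 15.91 kg.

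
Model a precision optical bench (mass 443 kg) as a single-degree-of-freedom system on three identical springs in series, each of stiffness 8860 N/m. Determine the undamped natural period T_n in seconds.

Series springs: 1/k_eq = 3/8860, so k_eq = 8860/3 = 2953 N/m.
ω_n = √(k_eq/m) = √(2953/443) = √6.667 = 2.582 rad/s.
T_n = 2π/ω_n = 6.283/2.582 = 2.433 s.

2.43 s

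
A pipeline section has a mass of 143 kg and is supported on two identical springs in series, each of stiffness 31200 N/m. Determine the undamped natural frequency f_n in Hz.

1.66 Hz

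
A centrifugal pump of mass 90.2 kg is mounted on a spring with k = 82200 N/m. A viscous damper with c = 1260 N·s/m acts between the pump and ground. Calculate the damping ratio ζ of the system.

0.231

ω_n = √(k/m) = √(82200/90.2) = 30.19 rad/s.
Critical damping c_c = 2√(k·m) = 2√(82200 × 90.2) = 5446 N·s/m, so ζ = c/c_c = 1260/5446 = 0.2314.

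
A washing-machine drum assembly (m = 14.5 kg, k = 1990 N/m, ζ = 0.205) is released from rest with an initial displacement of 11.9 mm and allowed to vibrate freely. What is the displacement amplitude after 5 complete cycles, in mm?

Logarithmic decrement δ = 2πζ/√(1 − ζ²) = 2π × 0.2050/√(1 − 0.0420) = 1.316.
After n cycles, x_n/x₀ = e^(−nδ), so x_5 = 11.9 × e^(−5 × 1.316) = 11.9 × 0.001388 = 0.01652 mm.

0.0165 mm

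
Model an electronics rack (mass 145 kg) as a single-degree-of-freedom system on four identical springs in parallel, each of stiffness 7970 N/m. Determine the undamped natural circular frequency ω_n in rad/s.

Parallel springs add: k_eq = 4 × 7970 = 31880 N/m.
ω_n = √(k_eq/m) = √(31880/145) = √219.9 = 14.83 rad/s.

14.8 rad/s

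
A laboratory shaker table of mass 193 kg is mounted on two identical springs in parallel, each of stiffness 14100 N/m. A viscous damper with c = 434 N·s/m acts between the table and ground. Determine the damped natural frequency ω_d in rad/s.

12.0 rad/s

Parallel springs add: k_eq = 2 × 14100 = 28200 N/m.
ω_n = √(k_eq/m) = √(28200/193) = 12.09 rad/s.
Critical damping c_c = 2√(k_eq·m) = 2√(28200 × 193) = 4666 N·s/m, so ζ = c/c_c = 434/4666 = 0.09302.
ω_d = ω_n√(1 − ζ²) = 12.09 × √(1 − 0.00865) = 12.04 rad/s.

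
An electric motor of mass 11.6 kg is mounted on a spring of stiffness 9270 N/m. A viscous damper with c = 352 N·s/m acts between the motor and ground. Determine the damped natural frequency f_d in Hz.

ω_n = √(k/m) = √(9270/11.6) = 28.27 rad/s.
Critical damping c_c = 2√(k·m) = 2√(9270 × 11.6) = 655.8 N·s/m, so ζ = c/c_c = 352/655.8 = 0.5367.
ω_d = ω_n√(1 − ζ²) = 28.27 × √(1 − 0.288) = 23.85 rad/s.
f_d = ω_d/(2π) = 3.796 Hz.

3.80 Hz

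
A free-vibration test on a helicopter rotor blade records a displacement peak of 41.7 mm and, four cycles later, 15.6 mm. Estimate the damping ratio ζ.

Logarithmic decrement δ = (1/n)·ln(x₀/x_n) = (1/4)·ln(41.7/15.6) = (1/4)·ln(2.673) = 0.2458.
ζ = δ/√(4π² + δ²) = 0.2458/√(39.48 + 0.0604) = 0.2458/6.288 = 0.03909.

0.0391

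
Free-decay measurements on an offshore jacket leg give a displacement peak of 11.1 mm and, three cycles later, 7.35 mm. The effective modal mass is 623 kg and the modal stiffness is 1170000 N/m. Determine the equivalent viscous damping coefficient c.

Logarithmic decrement δ = (1/n)·ln(x₀/x_n) = (1/3)·ln(11.1/7.35) = (1/3)·ln(1.510) = 0.1374.
ζ = δ/√(4π² + δ²) = 0.1374/√(39.48 + 0.0189) = 0.1374/6.285 = 0.02187.
c = ζ · 2√(km) = 0.02187 × 2√(1170000 × 623) = 0.02187 × 54000 = 1181 N·s/m.

1180 N·s/m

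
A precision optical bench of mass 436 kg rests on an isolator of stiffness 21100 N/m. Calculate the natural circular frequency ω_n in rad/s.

ω_n = √(k/m) = √(21100/436) = √48.39 = 6.957 rad/s.

6.96 rad/s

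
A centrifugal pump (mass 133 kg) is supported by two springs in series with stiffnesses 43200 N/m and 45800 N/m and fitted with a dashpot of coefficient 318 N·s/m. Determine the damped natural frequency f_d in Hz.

2.05 Hz

Series springs: 1/k_eq = 1/43200 + 1/45800 = 4.498×10^-5, so k_eq = 22230 N/m.
ω_n = √(k_eq/m) = √(22230/133) = 12.93 rad/s.
Critical damping c_c = 2√(k_eq·m) = 2√(22230 × 133) = 3439 N·s/m, so ζ = c/c_c = 318/3439 = 0.09247.
ω_d = ω_n√(1 − ζ²) = 12.93 × √(1 − 0.00855) = 12.87 rad/s.
f_d = ω_d/(2π) = 2.049 Hz.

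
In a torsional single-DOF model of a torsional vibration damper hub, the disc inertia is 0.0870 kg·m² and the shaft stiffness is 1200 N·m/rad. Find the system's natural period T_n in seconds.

ω_n = √(k_t/J) = √(1200/0.0870) = √13790 = 117.4 rad/s.
T_n = 2π/ω_n = 6.283/117.4 = 0.05350 s.

0.0535 s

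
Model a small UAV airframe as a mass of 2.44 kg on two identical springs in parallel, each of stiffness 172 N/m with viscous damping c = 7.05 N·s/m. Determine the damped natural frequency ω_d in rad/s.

11.8 rad/s

Parallel springs add: k_eq = 2 × 172 = 344.0 N/m.
ω_n = √(k_eq/m) = √(344.0/2.44) = 11.87 rad/s.
Critical damping c_c = 2√(k_eq·m) = 2√(344.0 × 2.44) = 57.94 N·s/m, so ζ = c/c_c = 7.05/57.94 = 0.1217.
ω_d = ω_n√(1 − ζ²) = 11.87 × √(1 − 0.0148) = 11.79 rad/s.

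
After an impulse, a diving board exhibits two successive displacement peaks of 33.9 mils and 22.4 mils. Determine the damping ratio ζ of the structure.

0.0658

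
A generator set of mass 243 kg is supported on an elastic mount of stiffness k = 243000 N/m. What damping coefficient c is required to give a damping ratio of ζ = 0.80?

c_c = 2√(k·m) = 2√(243000 × 243) = 15370 N·s/m.
c = ζ·c_c = 0.80 × 15370 = 12290 N·s/m.

12300 N·s/m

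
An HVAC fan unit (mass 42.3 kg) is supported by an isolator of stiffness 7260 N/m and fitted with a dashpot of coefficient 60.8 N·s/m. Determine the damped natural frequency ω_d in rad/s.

ω_n = √(k/m) = √(7260/42.3) = 13.10 rad/s.
Critical damping c_c = 2√(k·m) = 2√(7260 × 42.3) = 1108 N·s/m, so ζ = c/c_c = 60.8/1108 = 0.05486.
ω_d = ω_n√(1 − ζ²) = 13.10 × √(1 − 0.00301) = 13.08 rad/s.

13.1 rad/s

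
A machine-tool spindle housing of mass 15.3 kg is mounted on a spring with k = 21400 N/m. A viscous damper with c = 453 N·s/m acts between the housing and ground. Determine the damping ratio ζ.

0.396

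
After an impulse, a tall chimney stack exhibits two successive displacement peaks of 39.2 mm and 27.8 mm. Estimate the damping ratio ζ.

0.0546

Logarithmic decrement δ = (1/n)·ln(x₀/x_n) = (1/1)·ln(39.2/27.8) = (1/1)·ln(1.410) = 0.3436.
ζ = δ/√(4π² + δ²) = 0.3436/√(39.48 + 0.118) = 0.3436/6.293 = 0.05461.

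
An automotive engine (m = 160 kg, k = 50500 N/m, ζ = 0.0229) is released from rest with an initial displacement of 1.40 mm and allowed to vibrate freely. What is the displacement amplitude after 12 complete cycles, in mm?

0.249 mm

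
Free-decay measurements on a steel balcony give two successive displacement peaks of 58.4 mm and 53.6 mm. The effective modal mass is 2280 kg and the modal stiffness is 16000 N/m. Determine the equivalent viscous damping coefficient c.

165 N·s/m

Logarithmic decrement δ = (1/n)·ln(x₀/x_n) = (1/1)·ln(58.4/53.6) = (1/1)·ln(1.090) = 0.08577.
ζ = δ/√(4π² + δ²) = 0.08577/√(39.48 + 0.00736) = 0.08577/6.284 = 0.01365.
c = ζ · 2√(km) = 0.01365 × 2√(16000 × 2280) = 0.01365 × 12080 = 164.9 N·s/m.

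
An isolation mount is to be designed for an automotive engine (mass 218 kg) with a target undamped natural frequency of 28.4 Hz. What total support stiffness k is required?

ω_n = 2πf_n = 2π × 28.4 = 178.4 rad/s.
k = m·ω_n² = 218 × 178.4² = 218 × 31840 = 6941000 N/m.

6940000 N/m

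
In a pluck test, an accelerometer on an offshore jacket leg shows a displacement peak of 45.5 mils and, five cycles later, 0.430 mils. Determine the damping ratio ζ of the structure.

0.147

Logarithmic decrement δ = (1/n)·ln(x₀/x_n) = (1/5)·ln(45.5/0.430) = (1/5)·ln(105.8) = 0.9323.
ζ = δ/√(4π² + δ²) = 0.9323/√(39.48 + 0.869) = 0.9323/6.352 = 0.1468.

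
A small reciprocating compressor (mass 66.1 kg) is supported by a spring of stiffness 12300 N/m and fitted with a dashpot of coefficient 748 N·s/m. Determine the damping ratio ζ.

0.415

ω_n = √(k/m) = √(12300/66.1) = 13.64 rad/s.
Critical damping c_c = 2√(k·m) = 2√(12300 × 66.1) = 1803 N·s/m, so ζ = c/c_c = 748/1803 = 0.4148.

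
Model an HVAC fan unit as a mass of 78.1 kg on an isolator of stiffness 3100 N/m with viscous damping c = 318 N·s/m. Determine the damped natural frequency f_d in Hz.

0.949 Hz

ω_n = √(k/m) = √(3100/78.1) = 6.300 rad/s.
Critical damping c_c = 2√(k·m) = 2√(3100 × 78.1) = 984.1 N·s/m, so ζ = c/c_c = 318/984.1 = 0.3231.
ω_d = ω_n√(1 − ζ²) = 6.300 × √(1 − 0.104) = 5.962 rad/s.
f_d = ω_d/(2π) = 0.9489 Hz.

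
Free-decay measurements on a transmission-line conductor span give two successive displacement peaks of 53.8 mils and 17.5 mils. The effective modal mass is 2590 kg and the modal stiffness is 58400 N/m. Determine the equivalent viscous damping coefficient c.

4330 N·s/m

Logarithmic decrement δ = (1/n)·ln(x₀/x_n) = (1/1)·ln(53.8/17.5) = (1/1)·ln(3.074) = 1.123.
ζ = δ/√(4π² + δ²) = 1.123/√(39.48 + 1.26) = 1.123/6.383 = 0.1760.
c = ζ · 2√(km) = 0.1760 × 2√(58400 × 2590) = 0.1760 × 24600 = 4328 N·s/m.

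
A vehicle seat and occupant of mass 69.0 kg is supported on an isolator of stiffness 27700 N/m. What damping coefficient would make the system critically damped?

c_c = 2√(k·m) = 2√(27700 × 69.0) = 2 × 1382 = 2765 N·s/m.

2760 N·s/m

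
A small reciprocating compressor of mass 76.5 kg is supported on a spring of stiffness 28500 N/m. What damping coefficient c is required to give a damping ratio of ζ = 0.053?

157 N·s/m

c_c = 2√(k·m) = 2√(28500 × 76.5) = 2953 N·s/m.
c = ζ·c_c = 0.053 × 2953 = 156.5 N·s/m.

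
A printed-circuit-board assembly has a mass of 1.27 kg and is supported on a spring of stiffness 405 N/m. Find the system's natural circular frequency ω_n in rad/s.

ω_n = √(k/m) = √(405.0/1.27) = √318.9 = 17.86 rad/s.

17.9 rad/s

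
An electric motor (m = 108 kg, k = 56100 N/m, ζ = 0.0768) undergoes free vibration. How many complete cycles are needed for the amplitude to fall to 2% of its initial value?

9 cycles

Logarithmic decrement δ = 2πζ/√(1 − ζ²) = 2π × 0.07680/√(1 − 0.00590) = 0.4840.
x_n/x₀ = e^(−nδ) ≤ 0.02; take ln: n ≥ ln(1/0.02)/δ = 3.912/0.4840 = 8.083.
So 9 complete cycles are required.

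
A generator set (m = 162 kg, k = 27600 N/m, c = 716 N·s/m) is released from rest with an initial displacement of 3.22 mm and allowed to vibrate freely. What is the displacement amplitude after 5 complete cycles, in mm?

0.0146 mm

ζ = c/(2√(km)) = 716/(2√(27600 × 162)) = 716/4229 = 0.1693.
Logarithmic decrement δ = 2πζ/√(1 − ζ²) = 2π × 0.1693/√(1 − 0.0287) = 1.079.
After n cycles, x_n/x₀ = e^(−nδ), so x_5 = 3.22 × e^(−5 × 1.079) = 3.22 × 0.004531 = 0.01459 mm.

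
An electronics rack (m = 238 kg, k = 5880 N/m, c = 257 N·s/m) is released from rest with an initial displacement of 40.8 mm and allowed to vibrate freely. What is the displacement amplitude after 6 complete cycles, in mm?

0.663 mm

ζ = c/(2√(km)) = 257/(2√(5880 × 238)) = 257/2366 = 0.1086.
Logarithmic decrement δ = 2πζ/√(1 − ζ²) = 2π × 0.1086/√(1 − 0.0118) = 0.6866.
After n cycles, x_n/x₀ = e^(−nδ), so x_6 = 40.8 × e^(−6 × 0.6866) = 40.8 × 0.01625 = 0.6632 mm.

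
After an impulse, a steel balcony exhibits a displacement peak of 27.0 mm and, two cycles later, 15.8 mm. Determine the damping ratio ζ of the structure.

Logarithmic decrement δ = (1/n)·ln(x₀/x_n) = (1/2)·ln(27.0/15.8) = (1/2)·ln(1.709) = 0.2679.
ζ = δ/√(4π² + δ²) = 0.2679/√(39.48 + 0.0718) = 0.2679/6.289 = 0.04260.

0.0426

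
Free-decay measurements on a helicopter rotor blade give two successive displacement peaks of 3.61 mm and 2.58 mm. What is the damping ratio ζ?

0.0534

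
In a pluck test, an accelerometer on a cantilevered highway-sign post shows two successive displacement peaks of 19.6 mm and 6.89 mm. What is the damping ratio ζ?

Logarithmic decrement δ = (1/n)·ln(x₀/x_n) = (1/1)·ln(19.6/6.89) = (1/1)·ln(2.845) = 1.045.
ζ = δ/√(4π² + δ²) = 1.045/√(39.48 + 1.09) = 1.045/6.370 = 0.1641.

0.164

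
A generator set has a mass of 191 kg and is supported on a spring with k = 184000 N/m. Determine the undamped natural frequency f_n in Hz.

4.94 Hz

ω_n = √(k/m) = √(184000/191) = √963.4 = 31.04 rad/s.
f_n = ω_n/(2π) = 31.04/6.283 = 4.940 Hz.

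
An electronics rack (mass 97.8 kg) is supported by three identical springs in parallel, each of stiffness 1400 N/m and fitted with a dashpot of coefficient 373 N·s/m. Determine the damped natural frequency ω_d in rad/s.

6.27 rad/s

Parallel springs add: k_eq = 3 × 1400 = 4200 N/m.
ω_n = √(k_eq/m) = √(4200/97.8) = 6.553 rad/s.
Critical damping c_c = 2√(k_eq·m) = 2√(4200 × 97.8) = 1282 N·s/m, so ζ = c/c_c = 373/1282 = 0.2910.
ω_d = ω_n√(1 − ζ²) = 6.553 × √(1 − 0.0847) = 6.270 rad/s.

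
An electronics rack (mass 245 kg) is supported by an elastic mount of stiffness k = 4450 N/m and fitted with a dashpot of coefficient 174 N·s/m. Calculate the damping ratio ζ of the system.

ω_n = √(k/m) = √(4450/245) = 4.262 rad/s.
Critical damping c_c = 2√(k·m) = 2√(4450 × 245) = 2088 N·s/m, so ζ = c/c_c = 174/2088 = 0.08332.

0.0833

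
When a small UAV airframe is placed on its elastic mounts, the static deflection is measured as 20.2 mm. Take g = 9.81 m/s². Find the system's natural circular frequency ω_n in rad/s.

22.0 rad/s

ω_n = √(g/δ_st) = √(9.81/0.0202) = √485.6 = 22.04 rad/s.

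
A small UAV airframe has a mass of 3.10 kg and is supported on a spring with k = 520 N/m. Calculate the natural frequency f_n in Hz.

ω_n = √(k/m) = √(520.0/3.10) = √167.7 = 12.95 rad/s.
f_n = ω_n/(2π) = 12.95/6.283 = 2.061 Hz.

2.06 Hz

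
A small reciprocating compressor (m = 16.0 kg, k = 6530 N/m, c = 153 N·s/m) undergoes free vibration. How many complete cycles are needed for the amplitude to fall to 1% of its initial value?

4 cycles

ζ = c/(2√(km)) = 153/(2√(6530 × 16.0)) = 153/646.5 = 0.2367.
Logarithmic decrement δ = 2πζ/√(1 − ζ²) = 2π × 0.2367/√(1 − 0.0560) = 1.531.
x_n/x₀ = e^(−nδ) ≤ 0.01; take ln: n ≥ ln(1/0.01)/δ = 4.605/1.531 = 3.009.
So 4 complete cycles are required.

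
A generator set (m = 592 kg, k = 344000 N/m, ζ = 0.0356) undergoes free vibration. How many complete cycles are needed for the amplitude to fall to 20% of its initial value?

8 cycles

Logarithmic decrement δ = 2πζ/√(1 − ζ²) = 2π × 0.03560/√(1 − 0.00127) = 0.2238.
x_n/x₀ = e^(−nδ) ≤ 0.2; take ln: n ≥ ln(1/0.2)/δ = 1.609/0.2238 = 7.191.
So 8 complete cycles are required.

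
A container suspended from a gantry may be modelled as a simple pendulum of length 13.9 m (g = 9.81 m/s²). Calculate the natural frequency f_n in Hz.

0.134 Hz

For a simple pendulum ω_n = √(g/L) = √(9.81/13.9) = √0.7058 = 0.8401 rad/s.
f_n = ω_n/(2π) = 0.8401/6.283 = 0.1337 Hz.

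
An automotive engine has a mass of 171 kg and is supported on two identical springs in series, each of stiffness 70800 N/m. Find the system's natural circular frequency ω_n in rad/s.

14.4 rad/s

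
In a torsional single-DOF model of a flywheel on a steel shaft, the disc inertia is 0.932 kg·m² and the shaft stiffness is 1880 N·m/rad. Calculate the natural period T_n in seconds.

0.140 s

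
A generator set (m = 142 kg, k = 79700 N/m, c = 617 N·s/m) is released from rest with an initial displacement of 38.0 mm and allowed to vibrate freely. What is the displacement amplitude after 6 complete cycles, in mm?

ζ = c/(2√(km)) = 617/(2√(79700 × 142)) = 617/6728 = 0.09170.
Logarithmic decrement δ = 2πζ/√(1 − ζ²) = 2π × 0.09170/√(1 − 0.00841) = 0.5786.
After n cycles, x_n/x₀ = e^(−nδ), so x_6 = 38.0 × e^(−6 × 0.5786) = 38.0 × 0.03106 = 1.180 mm.

1.18 mm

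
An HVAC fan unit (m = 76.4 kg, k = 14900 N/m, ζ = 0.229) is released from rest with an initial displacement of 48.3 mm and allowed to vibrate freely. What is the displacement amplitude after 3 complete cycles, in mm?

0.573 mm

Logarithmic decrement δ = 2πζ/√(1 − ζ²) = 2π × 0.2290/√(1 − 0.0524) = 1.478.
After n cycles, x_n/x₀ = e^(−nδ), so x_3 = 48.3 × e^(−3 × 1.478) = 48.3 × 0.01186 = 0.5730 mm.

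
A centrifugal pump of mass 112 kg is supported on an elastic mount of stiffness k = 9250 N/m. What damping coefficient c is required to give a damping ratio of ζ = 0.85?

c_c = 2√(k·m) = 2√(9250 × 112) = 2036 N·s/m.
c = ζ·c_c = 0.85 × 2036 = 1730 N·s/m.

1730 N·s/m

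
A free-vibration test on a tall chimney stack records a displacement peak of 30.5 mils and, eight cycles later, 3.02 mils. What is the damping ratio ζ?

Logarithmic decrement δ = (1/n)·ln(x₀/x_n) = (1/8)·ln(30.5/3.02) = (1/8)·ln(10.10) = 0.2891.
ζ = δ/√(4π² + δ²) = 0.2891/√(39.48 + 0.0836) = 0.2891/6.290 = 0.04596.

0.0460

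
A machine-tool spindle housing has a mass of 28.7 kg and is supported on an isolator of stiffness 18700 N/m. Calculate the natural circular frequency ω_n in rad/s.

25.5 rad/s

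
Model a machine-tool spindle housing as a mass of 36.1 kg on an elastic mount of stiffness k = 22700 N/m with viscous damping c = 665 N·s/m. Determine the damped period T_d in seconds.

0.269 s

ω_n = √(k/m) = √(22700/36.1) = 25.08 rad/s.
Critical damping c_c = 2√(k·m) = 2√(22700 × 36.1) = 1810 N·s/m, so ζ = c/c_c = 665/1810 = 0.3673.
ω_d = ω_n√(1 − ζ²) = 25.08 × √(1 − 0.135) = 23.32 rad/s.
T_d = 2π/ω_d = 0.2694 s.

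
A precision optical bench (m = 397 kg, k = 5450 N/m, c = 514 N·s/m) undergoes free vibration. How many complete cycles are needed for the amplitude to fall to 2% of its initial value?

4 cycles

ζ = c/(2√(km)) = 514/(2√(5450 × 397)) = 514/2942 = 0.1747.
Logarithmic decrement δ = 2πζ/√(1 − ζ²) = 2π × 0.1747/√(1 − 0.0305) = 1.115.
x_n/x₀ = e^(−nδ) ≤ 0.02; take ln: n ≥ ln(1/0.02)/δ = 3.912/1.115 = 3.509.
So 4 complete cycles are required.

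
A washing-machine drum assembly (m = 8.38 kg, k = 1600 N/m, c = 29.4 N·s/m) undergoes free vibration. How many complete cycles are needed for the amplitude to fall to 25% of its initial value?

ζ = c/(2√(km)) = 29.4/(2√(1600 × 8.38)) = 29.4/231.6 = 0.1270.
Logarithmic decrement δ = 2πζ/√(1 − ζ²) = 2π × 0.1270/√(1 − 0.0161) = 0.8042.
x_n/x₀ = e^(−nδ) ≤ 0.25; take ln: n ≥ ln(1/0.25)/δ = 1.386/0.8042 = 1.724.
So 2 complete cycles are required.

2 cycles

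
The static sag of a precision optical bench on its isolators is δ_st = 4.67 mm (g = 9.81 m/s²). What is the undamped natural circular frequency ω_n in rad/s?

45.8 rad/s

ω_n = √(g/δ_st) = √(9.81/0.00467) = √2101 = 45.83 rad/s.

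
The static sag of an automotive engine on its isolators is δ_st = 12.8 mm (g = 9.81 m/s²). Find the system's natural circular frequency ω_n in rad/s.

ω_n = √(g/δ_st) = √(9.81/0.0128) = √766.4 = 27.68 rad/s.

27.7 rad/s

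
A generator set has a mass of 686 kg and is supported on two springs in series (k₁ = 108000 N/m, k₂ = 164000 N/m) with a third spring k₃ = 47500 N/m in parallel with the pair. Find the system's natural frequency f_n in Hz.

2.04 Hz

Series pair: k_s = k₁k₂/(k₁+k₂) = (108000)(164000)/(108000 + 164000) = 65120 N/m. In parallel with k₃: k_eq = 65120 + 47500 = 112600 N/m.
ω_n = √(k_eq/m) = √(112600/686) = √164.2 = 12.81 rad/s.
f_n = ω_n/(2π) = 12.81/6.283 = 2.039 Hz.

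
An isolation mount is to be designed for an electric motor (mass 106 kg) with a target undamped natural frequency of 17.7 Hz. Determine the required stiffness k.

ω_n = 2πf_n = 2π × 17.7 = 111.2 rad/s.
k = m·ω_n² = 106 × 111.2² = 106 × 12370 = 1311000 N/m.

1310000 N/m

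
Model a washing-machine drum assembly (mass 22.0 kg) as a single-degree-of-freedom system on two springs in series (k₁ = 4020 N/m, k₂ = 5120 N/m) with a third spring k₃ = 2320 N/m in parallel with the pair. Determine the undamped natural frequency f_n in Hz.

Series pair: k_s = k₁k₂/(k₁+k₂) = (4020)(5120)/(4020 + 5120) = 2252 N/m. In parallel with k₃: k_eq = 2252 + 2320 = 4572 N/m.
ω_n = √(k_eq/m) = √(4572/22.0) = √207.8 = 14.42 rad/s.
f_n = ω_n/(2π) = 14.42/6.283 = 2.294 Hz.

2.29 Hz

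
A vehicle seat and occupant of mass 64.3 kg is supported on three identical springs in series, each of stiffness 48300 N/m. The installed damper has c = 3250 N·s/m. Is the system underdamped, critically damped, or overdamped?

overdamped

Series springs: 1/k_eq = 3/48300, so k_eq = 48300/3 = 16100 N/m.
c_c = 2√(k_eq·m) = 2035 N·s/m; ζ = c/c_c = 3250/2035 = 1.60.
Since ζ > 1 the system is overdamped.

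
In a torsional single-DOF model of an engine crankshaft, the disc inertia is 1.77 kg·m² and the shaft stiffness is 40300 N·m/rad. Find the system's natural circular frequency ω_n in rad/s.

ω_n = √(k_t/J) = √(40300/1.77) = √22770 = 150.9 rad/s.

151 rad/s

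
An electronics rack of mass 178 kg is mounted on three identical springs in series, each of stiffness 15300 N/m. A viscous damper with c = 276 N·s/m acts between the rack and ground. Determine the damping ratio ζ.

Series springs: 1/k_eq = 3/15300, so k_eq = 15300/3 = 5100 N/m.
ω_n = √(k_eq/m) = √(5100/178) = 5.353 rad/s.
Critical damping c_c = 2√(k_eq·m) = 2√(5100 × 178) = 1906 N·s/m, so ζ = c/c_c = 276/1906 = 0.1448.

0.145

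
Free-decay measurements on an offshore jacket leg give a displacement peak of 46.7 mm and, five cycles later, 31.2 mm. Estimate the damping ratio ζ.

0.0128

Logarithmic decrement δ = (1/n)·ln(x₀/x_n) = (1/5)·ln(46.7/31.2) = (1/5)·ln(1.497) = 0.08067.
ζ = δ/√(4π² + δ²) = 0.08067/√(39.48 + 0.00651) = 0.08067/6.284 = 0.01284.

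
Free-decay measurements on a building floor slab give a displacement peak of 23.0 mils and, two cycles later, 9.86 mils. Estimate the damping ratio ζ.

0.0673

Logarithmic decrement δ = (1/n)·ln(x₀/x_n) = (1/2)·ln(23.0/9.86) = (1/2)·ln(2.333) = 0.4235.
ζ = δ/√(4π² + δ²) = 0.4235/√(39.48 + 0.179) = 0.4235/6.297 = 0.06725.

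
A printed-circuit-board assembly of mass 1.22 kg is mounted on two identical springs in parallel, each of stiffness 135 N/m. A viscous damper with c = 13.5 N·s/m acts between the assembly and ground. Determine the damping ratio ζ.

0.372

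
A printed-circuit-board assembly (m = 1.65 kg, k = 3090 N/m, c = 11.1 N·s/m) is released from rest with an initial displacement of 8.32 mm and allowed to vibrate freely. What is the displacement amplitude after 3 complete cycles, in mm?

ζ = c/(2√(km)) = 11.1/(2√(3090 × 1.65)) = 11.1/142.8 = 0.07773.
Logarithmic decrement δ = 2πζ/√(1 − ζ²) = 2π × 0.07773/√(1 − 0.00604) = 0.4899.
After n cycles, x_n/x₀ = e^(−nδ), so x_3 = 8.32 × e^(−3 × 0.4899) = 8.32 × 0.2300 = 1.914 mm.

1.91 mm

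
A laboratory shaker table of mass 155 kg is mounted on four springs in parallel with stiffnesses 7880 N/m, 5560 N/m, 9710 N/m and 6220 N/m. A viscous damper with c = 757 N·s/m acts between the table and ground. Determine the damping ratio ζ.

Parallel springs add: k_eq = 7880 + 5560 + 9710 + 6220 = 29370 N/m.
ω_n = √(k_eq/m) = √(29370/155) = 13.77 rad/s.
Critical damping c_c = 2√(k_eq·m) = 2√(29370 × 155) = 4267 N·s/m, so ζ = c/c_c = 757/4267 = 0.1774.

0.177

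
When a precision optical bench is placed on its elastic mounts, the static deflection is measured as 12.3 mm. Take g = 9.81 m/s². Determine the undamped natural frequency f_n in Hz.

4.49 Hz

ω_n = √(g/δ_st) = √(9.81/0.0123) = √797.6 = 28.24 rad/s.
f_n = ω_n/(2π) = 28.24/6.283 = 4.495 Hz.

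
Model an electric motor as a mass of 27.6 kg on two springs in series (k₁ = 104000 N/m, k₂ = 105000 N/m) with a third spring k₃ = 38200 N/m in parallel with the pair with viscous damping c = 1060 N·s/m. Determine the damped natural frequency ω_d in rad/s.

53.9 rad/s

Series pair: k_s = k₁k₂/(k₁+k₂) = (104000)(105000)/(104000 + 105000) = 52250 N/m. In parallel with k₃: k_eq = 52250 + 38200 = 90450 N/m.
ω_n = √(k_eq/m) = √(90450/27.6) = 57.25 rad/s.
Critical damping c_c = 2√(k_eq·m) = 2√(90450 × 27.6) = 3160 N·s/m, so ζ = c/c_c = 1060/3160 = 0.3354.
ω_d = ω_n√(1 − ζ²) = 57.25 × √(1 − 0.113) = 53.93 rad/s.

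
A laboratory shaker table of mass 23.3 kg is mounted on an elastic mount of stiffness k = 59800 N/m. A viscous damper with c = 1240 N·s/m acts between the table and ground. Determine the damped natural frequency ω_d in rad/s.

43.1 rad/s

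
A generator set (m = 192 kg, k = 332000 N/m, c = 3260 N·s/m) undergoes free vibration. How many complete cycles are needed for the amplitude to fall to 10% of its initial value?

ζ = c/(2√(km)) = 3260/(2√(332000 × 192)) = 3260/15970 = 0.2042.
Logarithmic decrement δ = 2πζ/√(1 − ζ²) = 2π × 0.2042/√(1 − 0.0417) = 1.310.
x_n/x₀ = e^(−nδ) ≤ 0.1; take ln: n ≥ ln(1/0.1)/δ = 2.303/1.310 = 1.757.
So 2 complete cycles are required.

2 cycles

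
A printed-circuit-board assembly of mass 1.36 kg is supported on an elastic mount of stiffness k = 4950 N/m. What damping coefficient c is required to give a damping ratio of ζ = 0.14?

23.0 N·s/m

c_c = 2√(k·m) = 2√(4950 × 1.36) = 164.1 N·s/m.
c = ζ·c_c = 0.14 × 164.1 = 22.97 N·s/m.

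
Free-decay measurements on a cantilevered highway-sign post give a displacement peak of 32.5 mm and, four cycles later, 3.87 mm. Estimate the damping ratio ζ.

Logarithmic decrement δ = (1/n)·ln(x₀/x_n) = (1/4)·ln(32.5/3.87) = (1/4)·ln(8.398) = 0.5320.
ζ = δ/√(4π² + δ²) = 0.5320/√(39.48 + 0.283) = 0.5320/6.306 = 0.08437.

0.0844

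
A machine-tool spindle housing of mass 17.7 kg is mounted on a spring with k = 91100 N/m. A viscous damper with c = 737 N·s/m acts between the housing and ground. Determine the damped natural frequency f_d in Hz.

ω_n = √(k/m) = √(91100/17.7) = 71.74 rad/s.
Critical damping c_c = 2√(k·m) = 2√(91100 × 17.7) = 2540 N·s/m, so ζ = c/c_c = 737/2540 = 0.2902.
ω_d = ω_n√(1 − ζ²) = 71.74 × √(1 − 0.0842) = 68.65 rad/s.
f_d = ω_d/(2π) = 10.93 Hz.

10.9 Hz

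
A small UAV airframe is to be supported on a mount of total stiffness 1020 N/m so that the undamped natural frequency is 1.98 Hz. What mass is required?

6.59 kg

ω_n = 2πf_n = 2π × 1.98 = 12.44 rad/s.
m = k/ω_n² = 1020/12.44² = 1020/154.8 = 6.590 kg.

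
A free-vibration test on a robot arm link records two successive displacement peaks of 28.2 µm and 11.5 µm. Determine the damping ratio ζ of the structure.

Logarithmic decrement δ = (1/n)·ln(x₀/x_n) = (1/1)·ln(28.2/11.5) = (1/1)·ln(2.452) = 0.8970.
ζ = δ/√(4π² + δ²) = 0.8970/√(39.48 + 0.805) = 0.8970/6.347 = 0.1413.

0.141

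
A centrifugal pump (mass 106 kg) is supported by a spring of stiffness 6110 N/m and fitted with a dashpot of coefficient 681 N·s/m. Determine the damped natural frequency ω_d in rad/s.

ω_n = √(k/m) = √(6110/106) = 7.592 rad/s.
Critical damping c_c = 2√(k·m) = 2√(6110 × 106) = 1610 N·s/m, so ζ = c/c_c = 681/1610 = 0.4231.
ω_d = ω_n√(1 − ζ²) = 7.592 × √(1 − 0.179) = 6.879 rad/s.

6.88 rad/s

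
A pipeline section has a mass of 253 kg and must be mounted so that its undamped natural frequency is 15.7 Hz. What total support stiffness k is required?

2460000 N/m

ω_n = 2πf_n = 2π × 15.7 = 98.65 rad/s.
k = m·ω_n² = 253 × 98.65² = 253 × 9731 = 2462000 N/m.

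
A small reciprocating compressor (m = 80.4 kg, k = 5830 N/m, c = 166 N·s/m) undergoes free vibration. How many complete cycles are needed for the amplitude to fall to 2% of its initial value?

6 cycles

ζ = c/(2√(km)) = 166/(2√(5830 × 80.4)) = 166/1369 = 0.1212.
Logarithmic decrement δ = 2πζ/√(1 − ζ²) = 2π × 0.1212/√(1 − 0.0147) = 0.7674.
x_n/x₀ = e^(−nδ) ≤ 0.02; take ln: n ≥ ln(1/0.02)/δ = 3.912/0.7674 = 5.098.
So 6 complete cycles are required.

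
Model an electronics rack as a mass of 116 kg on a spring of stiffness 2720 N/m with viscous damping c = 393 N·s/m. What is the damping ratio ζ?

0.350

ω_n = √(k/m) = √(2720/116) = 4.842 rad/s.
Critical damping c_c = 2√(k·m) = 2√(2720 × 116) = 1123 N·s/m, so ζ = c/c_c = 393/1123 = 0.3498.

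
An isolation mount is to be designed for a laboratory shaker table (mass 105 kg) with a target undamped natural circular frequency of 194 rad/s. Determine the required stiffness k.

3950000 N/m

k = m·ω_n² = 105 × 194.0² = 105 × 37640 = 3952000 N/m.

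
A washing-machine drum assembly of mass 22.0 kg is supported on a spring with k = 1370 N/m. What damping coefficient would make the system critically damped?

347 N·s/m

c_c = 2√(k·m) = 2√(1370 × 22.0) = 2 × 173.6 = 347.2 N·s/m.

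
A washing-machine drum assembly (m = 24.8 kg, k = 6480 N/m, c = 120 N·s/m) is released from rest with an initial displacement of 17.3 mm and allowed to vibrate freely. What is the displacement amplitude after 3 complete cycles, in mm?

0.997 mm

ζ = c/(2√(km)) = 120/(2√(6480 × 24.8)) = 120/801.8 = 0.1497.
Logarithmic decrement δ = 2πζ/√(1 − ζ²) = 2π × 0.1497/√(1 − 0.0224) = 0.9511.
After n cycles, x_n/x₀ = e^(−nδ), so x_3 = 17.3 × e^(−3 × 0.9511) = 17.3 × 0.05765 = 0.9973 mm.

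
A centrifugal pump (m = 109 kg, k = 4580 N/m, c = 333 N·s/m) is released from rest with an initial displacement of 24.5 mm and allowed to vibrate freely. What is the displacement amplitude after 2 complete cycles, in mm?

1.16 mm

ζ = c/(2√(km)) = 333/(2√(4580 × 109)) = 333/1413 = 0.2357.
Logarithmic decrement δ = 2πζ/√(1 − ζ²) = 2π × 0.2357/√(1 − 0.0555) = 1.524.
After n cycles, x_n/x₀ = e^(−nδ), so x_2 = 24.5 × e^(−2 × 1.524) = 24.5 × 0.04750 = 1.164 mm.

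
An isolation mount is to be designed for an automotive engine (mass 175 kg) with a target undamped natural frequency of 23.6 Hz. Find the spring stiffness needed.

3850000 N/m

ω_n = 2πf_n = 2π × 23.6 = 148.3 rad/s.
k = m·ω_n² = 175 × 148.3² = 175 × 21990 = 3848000 N/m.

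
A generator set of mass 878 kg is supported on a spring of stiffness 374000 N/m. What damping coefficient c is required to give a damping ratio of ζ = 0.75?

27200 N·s/m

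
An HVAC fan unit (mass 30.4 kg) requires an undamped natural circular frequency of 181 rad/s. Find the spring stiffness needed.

996000 N/m

k = m·ω_n² = 30.4 × 181.0² = 30.4 × 32760 = 995900 N/m.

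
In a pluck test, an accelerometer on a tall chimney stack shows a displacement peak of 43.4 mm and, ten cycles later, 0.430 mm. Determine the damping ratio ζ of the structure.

0.0732

Logarithmic decrement δ = (1/n)·ln(x₀/x_n) = (1/10)·ln(43.4/0.430) = (1/10)·ln(100.9) = 0.4614.
ζ = δ/√(4π² + δ²) = 0.4614/√(39.48 + 0.213) = 0.4614/6.300 = 0.07324.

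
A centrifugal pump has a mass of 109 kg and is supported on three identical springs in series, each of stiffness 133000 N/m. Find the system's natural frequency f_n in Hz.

3.21 Hz

Series springs: 1/k_eq = 3/133000, so k_eq = 133000/3 = 44330 N/m.
ω_n = √(k_eq/m) = √(44330/109) = √406.7 = 20.17 rad/s.
f_n = ω_n/(2π) = 20.17/6.283 = 3.210 Hz.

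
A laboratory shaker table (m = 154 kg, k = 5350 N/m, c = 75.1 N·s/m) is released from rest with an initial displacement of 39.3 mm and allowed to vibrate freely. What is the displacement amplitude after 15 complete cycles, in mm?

0.794 mm

ζ = c/(2√(km)) = 75.1/(2√(5350 × 154)) = 75.1/1815 = 0.04137.
Logarithmic decrement δ = 2πζ/√(1 − ζ²) = 2π × 0.04137/√(1 − 0.00171) = 0.2602.
After n cycles, x_n/x₀ = e^(−nδ), so x_15 = 39.3 × e^(−15 × 0.2602) = 39.3 × 0.02020 = 0.7937 mm.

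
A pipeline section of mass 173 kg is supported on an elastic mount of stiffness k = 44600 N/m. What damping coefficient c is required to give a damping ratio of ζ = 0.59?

c_c = 2√(k·m) = 2√(44600 × 173) = 5555 N·s/m.
c = ζ·c_c = 0.59 × 5555 = 3278 N·s/m.

3280 N·s/m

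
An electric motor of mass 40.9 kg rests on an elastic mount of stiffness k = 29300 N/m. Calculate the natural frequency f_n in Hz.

4.26 Hz

ω_n = √(k/m) = √(29300/40.9) = √716.4 = 26.77 rad/s.
f_n = ω_n/(2π) = 26.77/6.283 = 4.260 Hz.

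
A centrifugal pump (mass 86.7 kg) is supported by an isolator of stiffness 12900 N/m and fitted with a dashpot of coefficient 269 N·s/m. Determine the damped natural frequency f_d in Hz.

1.93 Hz

ω_n = √(k/m) = √(12900/86.7) = 12.20 rad/s.
Critical damping c_c = 2√(k·m) = 2√(12900 × 86.7) = 2115 N·s/m, so ζ = c/c_c = 269/2115 = 0.1272.
ω_d = ω_n√(1 − ζ²) = 12.20 × √(1 − 0.0162) = 12.10 rad/s.
f_d = ω_d/(2π) = 1.926 Hz.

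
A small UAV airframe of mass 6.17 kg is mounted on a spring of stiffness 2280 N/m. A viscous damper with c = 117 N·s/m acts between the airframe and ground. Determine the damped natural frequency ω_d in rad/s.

16.7 rad/s

ω_n = √(k/m) = √(2280/6.17) = 19.22 rad/s.
Critical damping c_c = 2√(k·m) = 2√(2280 × 6.17) = 237.2 N·s/m, so ζ = c/c_c = 117/237.2 = 0.4932.
ω_d = ω_n√(1 − ζ²) = 19.22 × √(1 − 0.243) = 16.72 rad/s.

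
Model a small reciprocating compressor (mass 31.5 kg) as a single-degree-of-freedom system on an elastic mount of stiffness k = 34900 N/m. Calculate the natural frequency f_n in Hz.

ω_n = √(k/m) = √(34900/31.5) = √1108 = 33.29 rad/s.
f_n = ω_n/(2π) = 33.29/6.283 = 5.298 Hz.

5.30 Hz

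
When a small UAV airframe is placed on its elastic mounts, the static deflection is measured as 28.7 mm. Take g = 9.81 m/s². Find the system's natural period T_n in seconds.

ω_n = √(g/δ_st) = √(9.81/0.0287) = √341.8 = 18.49 rad/s.
T_n = 2π/ω_n = 6.283/18.49 = 0.3398 s.

0.340 s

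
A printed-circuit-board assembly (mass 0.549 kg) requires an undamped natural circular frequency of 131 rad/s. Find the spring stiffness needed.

k = m·ω_n² = 0.549 × 131.0² = 0.549 × 17160 = 9421 N/m.

9420 N/m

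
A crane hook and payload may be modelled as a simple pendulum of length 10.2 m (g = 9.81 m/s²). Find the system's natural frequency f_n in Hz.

0.156 Hz

For a simple pendulum ω_n = √(g/L) = √(9.81/10.2) = √0.9618 = 0.9807 rad/s.
f_n = ω_n/(2π) = 0.9807/6.283 = 0.1561 Hz.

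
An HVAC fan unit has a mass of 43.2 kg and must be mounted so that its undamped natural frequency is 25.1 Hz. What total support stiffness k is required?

1070000 N/m

ω_n = 2πf_n = 2π × 25.1 = 157.7 rad/s.
k = m·ω_n² = 43.2 × 157.7² = 43.2 × 24870 = 1074000 N/m.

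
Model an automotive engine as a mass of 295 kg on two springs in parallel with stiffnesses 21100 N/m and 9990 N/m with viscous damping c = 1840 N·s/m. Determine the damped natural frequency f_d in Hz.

1.56 Hz

Parallel springs add: k_eq = 21100 + 9990 = 31090 N/m.
ω_n = √(k_eq/m) = √(31090/295) = 10.27 rad/s.
Critical damping c_c = 2√(k_eq·m) = 2√(31090 × 295) = 6057 N·s/m, so ζ = c/c_c = 1840/6057 = 0.3038.
ω_d = ω_n√(1 − ζ²) = 10.27 × √(1 − 0.0923) = 9.781 rad/s.
f_d = ω_d/(2π) = 1.557 Hz.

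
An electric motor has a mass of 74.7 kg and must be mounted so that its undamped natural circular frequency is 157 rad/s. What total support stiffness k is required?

k = m·ω_n² = 74.7 × 157.0² = 74.7 × 24650 = 1841000 N/m.

1840000 N/m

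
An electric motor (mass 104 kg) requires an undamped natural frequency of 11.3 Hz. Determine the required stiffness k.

524000 N/m

ω_n = 2πf_n = 2π × 11.3 = 71.00 rad/s.
k = m·ω_n² = 104 × 71.00² = 104 × 5041 = 524300 N/m.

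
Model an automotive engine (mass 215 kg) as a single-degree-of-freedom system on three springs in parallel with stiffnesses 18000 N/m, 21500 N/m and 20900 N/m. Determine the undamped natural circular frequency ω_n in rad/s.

16.8 rad/s

Parallel springs add: k_eq = 18000 + 21500 + 20900 = 60400 N/m.
ω_n = √(k_eq/m) = √(60400/215) = √280.9 = 16.76 rad/s.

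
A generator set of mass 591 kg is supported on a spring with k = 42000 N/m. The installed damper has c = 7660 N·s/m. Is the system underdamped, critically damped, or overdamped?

c_c = 2√(k·m) = 9964 N·s/m; ζ = c/c_c = 7660/9964 = 0.769.
Since ζ < 1 the system is underdamped.

underdamped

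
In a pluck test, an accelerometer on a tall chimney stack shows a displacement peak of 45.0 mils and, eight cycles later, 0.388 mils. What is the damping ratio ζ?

Logarithmic decrement δ = (1/n)·ln(x₀/x_n) = (1/8)·ln(45.0/0.388) = (1/8)·ln(116.0) = 0.5942.
ζ = δ/√(4π² + δ²) = 0.5942/√(39.48 + 0.353) = 0.5942/6.311 = 0.09415.

0.0941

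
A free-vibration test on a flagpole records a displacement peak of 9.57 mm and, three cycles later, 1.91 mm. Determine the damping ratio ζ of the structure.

0.0852

Logarithmic decrement δ = (1/n)·ln(x₀/x_n) = (1/3)·ln(9.57/1.91) = (1/3)·ln(5.010) = 0.5372.
ζ = δ/√(4π² + δ²) = 0.5372/√(39.48 + 0.289) = 0.5372/6.306 = 0.08518.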